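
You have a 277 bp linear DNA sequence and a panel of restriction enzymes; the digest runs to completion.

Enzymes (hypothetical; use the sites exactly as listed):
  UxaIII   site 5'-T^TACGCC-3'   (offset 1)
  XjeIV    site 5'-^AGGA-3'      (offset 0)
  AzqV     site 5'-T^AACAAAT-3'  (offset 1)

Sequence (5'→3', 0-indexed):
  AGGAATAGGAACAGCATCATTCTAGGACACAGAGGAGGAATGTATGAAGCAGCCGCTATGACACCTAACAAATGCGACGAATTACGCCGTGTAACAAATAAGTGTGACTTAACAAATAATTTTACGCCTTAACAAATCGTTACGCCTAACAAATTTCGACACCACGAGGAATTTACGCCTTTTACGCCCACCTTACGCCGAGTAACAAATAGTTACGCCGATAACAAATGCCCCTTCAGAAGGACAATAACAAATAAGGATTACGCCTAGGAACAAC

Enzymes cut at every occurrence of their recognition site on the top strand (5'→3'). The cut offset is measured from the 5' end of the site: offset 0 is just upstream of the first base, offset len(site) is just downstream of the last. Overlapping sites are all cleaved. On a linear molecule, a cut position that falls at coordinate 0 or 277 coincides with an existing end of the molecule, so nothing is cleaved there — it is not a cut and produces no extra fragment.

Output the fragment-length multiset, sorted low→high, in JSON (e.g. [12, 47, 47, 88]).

Site scan:
  UxaIII (TTACGCC, off=1): starts [81, 121, 139, 172, 181, 192, 212, 260] → cuts [82, 122, 140, 173, 182, 193, 213, 261]
  XjeIV (AGGA, off=0): starts [0, 6, 23, 32, 35, 166, 240, 256, 268] → cuts [6, 23, 32, 35, 166, 240, 256, 268] (position 0 is a terminus of the linear molecule — no cut)
  AzqV (TAACAAAT, off=1): starts [65, 91, 109, 129, 146, 202, 221, 247] → cuts [66, 92, 110, 130, 147, 203, 222, 248]

Pooled cuts: [6, 23, 32, 35, 66, 82, 92, 110, 122, 130, 140, 147, 166, 173, 182, 193, 203, 213, 222, 240, 248, 256, 261, 268]

Fragment lengths:
  [0,6): 6 bp
  [6,23): 17 bp
  [23,32): 9 bp
  [32,35): 3 bp
  [35,66): 31 bp
  [66,82): 16 bp
  [82,92): 10 bp
  [92,110): 18 bp
  [110,122): 12 bp
  [122,130): 8 bp
  [130,140): 10 bp
  [140,147): 7 bp
  [147,166): 19 bp
  [166,173): 7 bp
  [173,182): 9 bp
  [182,193): 11 bp
  [193,203): 10 bp
  [203,213): 10 bp
  [213,222): 9 bp
  [222,240): 18 bp
  [240,248): 8 bp
  [248,256): 8 bp
  [256,261): 5 bp
  [261,268): 7 bp
  [268,277): 9 bp

[3,5,6,7,7,7,8,8,8,9,9,9,9,10,10,10,10,11,12,16,17,18,18,19,31]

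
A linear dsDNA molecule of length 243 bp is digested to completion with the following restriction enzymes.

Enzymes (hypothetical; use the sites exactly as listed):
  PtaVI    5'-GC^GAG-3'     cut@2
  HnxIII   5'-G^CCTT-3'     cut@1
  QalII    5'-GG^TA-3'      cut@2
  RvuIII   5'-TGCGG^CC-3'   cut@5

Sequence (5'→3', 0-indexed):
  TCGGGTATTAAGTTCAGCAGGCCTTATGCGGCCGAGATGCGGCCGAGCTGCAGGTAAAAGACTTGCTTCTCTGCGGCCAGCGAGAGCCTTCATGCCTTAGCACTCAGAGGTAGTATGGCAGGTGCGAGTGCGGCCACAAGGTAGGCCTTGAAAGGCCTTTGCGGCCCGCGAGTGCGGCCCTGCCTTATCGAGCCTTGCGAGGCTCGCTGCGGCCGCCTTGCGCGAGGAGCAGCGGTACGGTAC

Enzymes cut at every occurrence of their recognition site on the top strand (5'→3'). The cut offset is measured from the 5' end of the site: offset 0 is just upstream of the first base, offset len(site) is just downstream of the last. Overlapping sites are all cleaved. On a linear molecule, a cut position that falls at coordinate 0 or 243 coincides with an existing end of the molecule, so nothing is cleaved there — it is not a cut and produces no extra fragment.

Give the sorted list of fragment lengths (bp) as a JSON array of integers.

Per-enzyme occurrences:
  PtaVI GCGAG/2: at [79, 123, 167, 196, 221] ⇒ [81, 125, 169, 198, 223]
  HnxIII GCCTT/1: at [20, 85, 93, 144, 154, 181, 191, 214] ⇒ [21, 86, 94, 145, 155, 182, 192, 215]
  QalII GGTA/2: at [3, 52, 108, 139, 233, 238] ⇒ [5, 54, 110, 141, 235, 240]
  RvuIII TGCGGCC/5: at [26, 37, 71, 128, 159, 172, 207] ⇒ [31, 42, 76, 133, 164, 177, 212]

All cut coordinates (distinct, sorted): [5, 21, 31, 42, 54, 76, 81, 86, 94, 110, 125, 133, 141, 145, 155, 164, 169, 177, 182, 192, 198, 212, 215, 223, 235, 240]

Fragment lengths:
  [0,5): 5 bp
  [5,21): 16 bp
  [21,31): 10 bp
  [31,42): 11 bp
  [42,54): 12 bp
  [54,76): 22 bp
  [76,81): 5 bp
  [81,86): 5 bp
  [86,94): 8 bp
  [94,110): 16 bp
  [110,125): 15 bp
  [125,133): 8 bp
  [133,141): 8 bp
  [141,145): 4 bp
  [145,155): 10 bp
  [155,164): 9 bp
  [164,169): 5 bp
  [169,177): 8 bp
  [177,182): 5 bp
  [182,192): 10 bp
  [192,198): 6 bp
  [198,212): 14 bp
  [212,215): 3 bp
  [215,223): 8 bp
  [223,235): 12 bp
  [235,240): 5 bp
  [240,243): 3 bp

[3,3,4,5,5,5,5,5,5,6,8,8,8,8,8,9,10,10,10,11,12,12,14,15,16,16,22]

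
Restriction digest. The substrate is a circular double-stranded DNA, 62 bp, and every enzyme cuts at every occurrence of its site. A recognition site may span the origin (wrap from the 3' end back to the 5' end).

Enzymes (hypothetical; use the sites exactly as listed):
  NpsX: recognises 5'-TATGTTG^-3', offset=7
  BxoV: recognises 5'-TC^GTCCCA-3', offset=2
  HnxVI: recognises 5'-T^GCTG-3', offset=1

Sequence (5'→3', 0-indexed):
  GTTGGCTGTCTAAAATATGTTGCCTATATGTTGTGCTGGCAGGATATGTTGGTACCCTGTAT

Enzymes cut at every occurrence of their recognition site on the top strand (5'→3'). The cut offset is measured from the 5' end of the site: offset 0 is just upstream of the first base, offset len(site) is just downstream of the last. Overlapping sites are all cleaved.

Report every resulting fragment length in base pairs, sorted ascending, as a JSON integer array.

[1,11,15,17,18]

Per-enzyme occurrences:
  NpsX TATGTTG/7: at [15, 26, 44, 59] ⇒ [4, 22, 33, 51]
  BxoV (TCGTCCCA, off=2): no sites
  HnxVI TGCTG/1: at [33] ⇒ [34]

All cut coordinates (distinct, sorted): [4, 22, 33, 34, 51]

Fragments:
  4→22: 18 bp
  22→33: 11 bp
  33→34: 1 bp
  34→51: 17 bp
  51→4 (wrap): 62-51+4 = 15 bp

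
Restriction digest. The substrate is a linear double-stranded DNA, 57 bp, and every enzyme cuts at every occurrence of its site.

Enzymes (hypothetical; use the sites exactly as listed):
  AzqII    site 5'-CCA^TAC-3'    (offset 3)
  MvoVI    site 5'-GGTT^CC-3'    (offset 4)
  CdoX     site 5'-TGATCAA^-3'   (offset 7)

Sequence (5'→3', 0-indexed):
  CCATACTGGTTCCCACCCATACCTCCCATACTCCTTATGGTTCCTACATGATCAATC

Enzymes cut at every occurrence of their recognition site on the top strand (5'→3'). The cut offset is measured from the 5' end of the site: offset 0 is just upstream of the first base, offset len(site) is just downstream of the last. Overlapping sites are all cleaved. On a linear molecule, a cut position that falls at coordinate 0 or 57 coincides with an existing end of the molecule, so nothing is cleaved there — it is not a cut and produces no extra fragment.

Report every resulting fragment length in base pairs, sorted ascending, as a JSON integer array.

[2,3,8,8,9,13,14]

Site scan:
  AzqII CCATAC/3: at [0, 16, 25] ⇒ [3, 19, 28]
  MvoVI GGTTCC/4: at [7, 38] ⇒ [11, 42]
  CdoX TGATCAA/7: at [48] ⇒ [55]

All cut coordinates (distinct, sorted): [3, 11, 19, 28, 42, 55]

Fragment lengths:
  [0,3): 3 bp
  [3,11): 8 bp
  [11,19): 8 bp
  [19,28): 9 bp
  [28,42): 14 bp
  [42,55): 13 bp
  [55,57): 2 bp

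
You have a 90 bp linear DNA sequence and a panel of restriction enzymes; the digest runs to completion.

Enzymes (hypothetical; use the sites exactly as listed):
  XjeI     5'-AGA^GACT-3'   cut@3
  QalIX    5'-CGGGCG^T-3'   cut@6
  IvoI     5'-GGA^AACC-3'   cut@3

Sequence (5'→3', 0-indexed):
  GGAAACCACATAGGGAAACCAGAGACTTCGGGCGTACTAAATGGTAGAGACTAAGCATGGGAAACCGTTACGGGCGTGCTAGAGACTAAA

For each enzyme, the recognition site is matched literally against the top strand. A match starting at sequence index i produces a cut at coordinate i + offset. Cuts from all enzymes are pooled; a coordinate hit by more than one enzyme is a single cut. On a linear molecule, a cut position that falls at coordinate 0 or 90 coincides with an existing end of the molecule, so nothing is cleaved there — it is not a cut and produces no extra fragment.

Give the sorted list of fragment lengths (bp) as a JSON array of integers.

[3,7,7,7,11,13,14,14,14]

Site scan:
  XjeI (AGAGACT, off=3): starts [20, 45, 80] → cuts [23, 48, 83]
  QalIX (CGGGCGT, off=6): starts [28, 70] → cuts [34, 76]
  IvoI (GGAAACC, off=3): starts [0, 13, 59] → cuts [3, 16, 62]

All cut coordinates (distinct, sorted): [3, 16, 23, 34, 48, 62, 76, 83]

Fragments:
  [0,3): 3 bp
  [3,16): 13 bp
  [16,23): 7 bp
  [23,34): 11 bp
  [34,48): 14 bp
  [48,62): 14 bp
  [62,76): 14 bp
  [76,83): 7 bp
  [83,90): 7 bp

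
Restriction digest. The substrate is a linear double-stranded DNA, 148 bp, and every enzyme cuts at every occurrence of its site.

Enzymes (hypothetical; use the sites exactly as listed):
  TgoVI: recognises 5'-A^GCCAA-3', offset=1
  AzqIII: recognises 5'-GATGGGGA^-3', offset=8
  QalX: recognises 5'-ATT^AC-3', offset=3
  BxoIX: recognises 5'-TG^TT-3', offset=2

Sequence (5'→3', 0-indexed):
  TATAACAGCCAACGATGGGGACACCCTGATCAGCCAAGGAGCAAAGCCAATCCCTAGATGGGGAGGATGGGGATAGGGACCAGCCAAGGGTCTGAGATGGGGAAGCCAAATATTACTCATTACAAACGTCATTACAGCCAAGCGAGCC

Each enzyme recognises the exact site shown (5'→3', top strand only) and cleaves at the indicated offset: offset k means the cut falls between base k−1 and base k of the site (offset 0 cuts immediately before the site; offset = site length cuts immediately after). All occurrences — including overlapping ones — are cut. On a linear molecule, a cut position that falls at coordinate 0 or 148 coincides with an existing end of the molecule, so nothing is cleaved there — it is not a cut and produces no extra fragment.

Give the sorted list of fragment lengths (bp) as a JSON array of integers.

Site scan:
  TgoVI AGCCAA/1: at [6, 31, 44, 81, 103, 135] ⇒ [7, 32, 45, 82, 104, 136]
  AzqIII GATGGGGA/8: at [13, 56, 65, 95] ⇒ [21, 64, 73, 103]
  QalX ATTAC/3: at [111, 118, 130] ⇒ [114, 121, 133]
  BxoIX (TGTT, off=2): no sites

All cut coordinates (distinct, sorted): [7, 21, 32, 45, 64, 73, 82, 103, 104, 114, 121, 133, 136]

Fragments:
  [0,7): 7 bp
  [7,21): 14 bp
  [21,32): 11 bp
  [32,45): 13 bp
  [45,64): 19 bp
  [64,73): 9 bp
  [73,82): 9 bp
  [82,103): 21 bp
  [103,104): 1 bp
  [104,114): 10 bp
  [114,121): 7 bp
  [121,133): 12 bp
  [133,136): 3 bp
  [136,148): 12 bp

[1,3,7,7,9,9,10,11,12,12,13,14,19,21]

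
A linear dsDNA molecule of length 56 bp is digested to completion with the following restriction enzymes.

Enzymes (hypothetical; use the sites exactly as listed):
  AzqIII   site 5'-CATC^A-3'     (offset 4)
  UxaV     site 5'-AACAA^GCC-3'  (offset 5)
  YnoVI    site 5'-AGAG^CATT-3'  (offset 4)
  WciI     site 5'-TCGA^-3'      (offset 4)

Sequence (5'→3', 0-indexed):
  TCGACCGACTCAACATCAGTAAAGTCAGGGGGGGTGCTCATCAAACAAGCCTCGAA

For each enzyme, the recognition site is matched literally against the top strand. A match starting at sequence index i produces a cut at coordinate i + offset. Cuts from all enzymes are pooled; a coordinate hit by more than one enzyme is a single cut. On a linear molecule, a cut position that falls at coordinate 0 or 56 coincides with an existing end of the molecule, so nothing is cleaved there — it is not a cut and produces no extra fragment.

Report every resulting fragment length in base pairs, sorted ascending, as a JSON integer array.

[1,4,6,7,13,25]

Scan for sites:
  AzqIII (CATCA, off=4): starts [13, 38] → cuts [17, 42]
  UxaV (AACAAGCC, off=5): starts [43] → cuts [48]
  YnoVI (AGAGCATT, off=4): no sites
  WciI (TCGA, off=4): starts [0, 51] → cuts [4, 55]

Pooled cuts: [4, 17, 42, 48, 55]

Fragment lengths:
  [0,4): 4 bp
  [4,17): 13 bp
  [17,42): 25 bp
  [42,48): 6 bp
  [48,55): 7 bp
  [55,56): 1 bp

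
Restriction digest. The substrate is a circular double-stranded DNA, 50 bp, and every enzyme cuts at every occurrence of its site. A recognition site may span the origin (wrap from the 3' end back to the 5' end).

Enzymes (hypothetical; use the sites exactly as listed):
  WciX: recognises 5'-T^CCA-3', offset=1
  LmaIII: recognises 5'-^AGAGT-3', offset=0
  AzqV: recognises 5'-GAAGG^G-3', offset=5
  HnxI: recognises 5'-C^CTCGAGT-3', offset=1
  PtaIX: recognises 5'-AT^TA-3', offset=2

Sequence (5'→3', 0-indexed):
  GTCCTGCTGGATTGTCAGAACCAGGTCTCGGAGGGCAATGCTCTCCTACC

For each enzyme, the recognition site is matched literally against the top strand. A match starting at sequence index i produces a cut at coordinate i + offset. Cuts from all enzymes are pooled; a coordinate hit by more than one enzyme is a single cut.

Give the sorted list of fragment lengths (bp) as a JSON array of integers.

[50]

Site scan:
  WciX (TCCA, off=1): no sites
  LmaIII (AGAGT, off=0): no sites
  AzqV (GAAGGG, off=5): no sites
  HnxI (CCTCGAGT, off=1): no sites
  PtaIX (ATTA, off=2): no sites

Pooled cuts: ∅

Fragments:
  no cuts → one circular fragment of 50 bp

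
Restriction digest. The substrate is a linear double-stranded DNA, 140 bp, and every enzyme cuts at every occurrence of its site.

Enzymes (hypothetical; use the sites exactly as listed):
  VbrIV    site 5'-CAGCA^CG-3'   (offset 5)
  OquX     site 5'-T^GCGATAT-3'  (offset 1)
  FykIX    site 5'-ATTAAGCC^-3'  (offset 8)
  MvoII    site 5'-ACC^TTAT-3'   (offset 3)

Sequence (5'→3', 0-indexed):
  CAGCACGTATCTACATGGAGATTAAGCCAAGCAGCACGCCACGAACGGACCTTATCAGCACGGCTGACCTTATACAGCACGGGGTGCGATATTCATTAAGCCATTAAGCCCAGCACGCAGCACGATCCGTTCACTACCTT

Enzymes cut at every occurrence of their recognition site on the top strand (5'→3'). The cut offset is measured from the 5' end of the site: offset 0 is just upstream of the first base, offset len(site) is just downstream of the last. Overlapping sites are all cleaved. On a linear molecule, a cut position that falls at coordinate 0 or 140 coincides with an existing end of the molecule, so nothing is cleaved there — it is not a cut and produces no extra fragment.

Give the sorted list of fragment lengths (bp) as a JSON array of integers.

Scan for sites:
  VbrIV (CAGCACG, off=5): starts [0, 31, 55, 74, 110, 117] → cuts [5, 36, 60, 79, 115, 122]
  OquX (TGCGATAT, off=1): starts [84] → cuts [85]
  FykIX (ATTAAGCC, off=8): starts [20, 94, 102] → cuts [28, 102, 110]
  MvoII (ACCTTAT, off=3): starts [48, 66] → cuts [51, 69]

All cut coordinates (distinct, sorted): [5, 28, 36, 51, 60, 69, 79, 85, 102, 110, 115, 122]

Fragments:
  [0,5): 5 bp
  [5,28): 23 bp
  [28,36): 8 bp
  [36,51): 15 bp
  [51,60): 9 bp
  [60,69): 9 bp
  [69,79): 10 bp
  [79,85): 6 bp
  [85,102): 17 bp
  [102,110): 8 bp
  [110,115): 5 bp
  [115,122): 7 bp
  [122,140): 18 bp

[5,5,6,7,8,8,9,9,10,15,17,18,23]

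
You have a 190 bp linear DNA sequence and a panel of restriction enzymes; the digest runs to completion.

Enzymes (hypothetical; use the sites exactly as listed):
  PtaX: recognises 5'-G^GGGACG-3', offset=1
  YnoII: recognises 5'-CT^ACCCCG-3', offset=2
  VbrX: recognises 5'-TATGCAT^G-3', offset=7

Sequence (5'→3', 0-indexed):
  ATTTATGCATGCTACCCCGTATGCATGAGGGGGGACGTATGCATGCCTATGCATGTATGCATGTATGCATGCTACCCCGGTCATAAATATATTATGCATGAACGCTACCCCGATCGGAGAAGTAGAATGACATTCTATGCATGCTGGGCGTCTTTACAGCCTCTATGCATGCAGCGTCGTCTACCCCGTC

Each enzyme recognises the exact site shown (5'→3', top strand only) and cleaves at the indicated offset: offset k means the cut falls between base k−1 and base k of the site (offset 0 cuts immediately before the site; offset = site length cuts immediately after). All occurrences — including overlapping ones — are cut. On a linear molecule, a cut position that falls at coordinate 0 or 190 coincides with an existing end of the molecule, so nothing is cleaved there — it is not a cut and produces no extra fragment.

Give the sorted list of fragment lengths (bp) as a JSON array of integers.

[3,3,5,7,8,8,8,10,10,12,13,13,26,28,36]

Site scan:
  PtaX (GGGGACG, off=1): starts [30] → cuts [31]
  YnoII (CTACCCCG, off=2): starts [11, 71, 104, 180] → cuts [13, 73, 106, 182]
  VbrX (TATGCATG, off=7): starts [3, 19, 37, 47, 55, 63, 92, 135, 163] → cuts [10, 26, 44, 54, 62, 70, 99, 142, 170]

Pooled cuts: [10, 13, 26, 31, 44, 54, 62, 70, 73, 99, 106, 142, 170, 182]

Fragments:
  [0,10): 10 bp
  [10,13): 3 bp
  [13,26): 13 bp
  [26,31): 5 bp
  [31,44): 13 bp
  [44,54): 10 bp
  [54,62): 8 bp
  [62,70): 8 bp
  [70,73): 3 bp
  [73,99): 26 bp
  [99,106): 7 bp
  [106,142): 36 bp
  [142,170): 28 bp
  [170,182): 12 bp
  [182,190): 8 bp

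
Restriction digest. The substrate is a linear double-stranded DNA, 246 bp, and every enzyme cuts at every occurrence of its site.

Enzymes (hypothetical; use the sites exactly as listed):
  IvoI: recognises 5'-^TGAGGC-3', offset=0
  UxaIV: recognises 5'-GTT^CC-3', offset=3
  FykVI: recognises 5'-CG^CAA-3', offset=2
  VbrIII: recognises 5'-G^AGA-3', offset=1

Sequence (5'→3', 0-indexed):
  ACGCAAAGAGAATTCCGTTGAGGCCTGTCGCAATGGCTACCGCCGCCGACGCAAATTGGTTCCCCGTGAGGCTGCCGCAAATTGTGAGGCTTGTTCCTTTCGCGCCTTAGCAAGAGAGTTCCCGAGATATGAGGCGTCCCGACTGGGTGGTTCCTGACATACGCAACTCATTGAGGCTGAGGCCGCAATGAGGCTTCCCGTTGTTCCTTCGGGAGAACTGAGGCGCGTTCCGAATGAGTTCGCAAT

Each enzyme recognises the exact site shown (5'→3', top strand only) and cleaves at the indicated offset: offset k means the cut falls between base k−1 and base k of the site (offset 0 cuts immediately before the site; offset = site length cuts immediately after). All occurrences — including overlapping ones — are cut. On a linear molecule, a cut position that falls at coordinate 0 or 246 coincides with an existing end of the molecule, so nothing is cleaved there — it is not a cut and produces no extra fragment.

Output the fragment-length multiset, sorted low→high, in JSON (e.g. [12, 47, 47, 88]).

Scan for sites:
  IvoI TGAGGC/0: at [18, 66, 84, 129, 171, 177, 188, 218] ⇒ [18, 66, 84, 129, 171, 177, 188, 218]
  UxaIV GTTCC/3: at [58, 92, 117, 149, 202, 226] ⇒ [61, 95, 120, 152, 205, 229]
  FykVI CGCAA/2: at [1, 28, 49, 75, 161, 183, 240] ⇒ [3, 30, 51, 77, 163, 185, 242]
  VbrIII GAGA/1: at [7, 113, 123, 212] ⇒ [8, 114, 124, 213]

Pooled cuts: [3, 8, 18, 30, 51, 61, 66, 77, 84, 95, 114, 120, 124, 129, 152, 163, 171, 177, 185, 188, 205, 213, 218, 229, 242]

Fragments:
  [0,3): 3 bp
  [3,8): 5 bp
  [8,18): 10 bp
  [18,30): 12 bp
  [30,51): 21 bp
  [51,61): 10 bp
  [61,66): 5 bp
  [66,77): 11 bp
  [77,84): 7 bp
  [84,95): 11 bp
  [95,114): 19 bp
  [114,120): 6 bp
  [120,124): 4 bp
  [124,129): 5 bp
  [129,152): 23 bp
  [152,163): 11 bp
  [163,171): 8 bp
  [171,177): 6 bp
  [177,185): 8 bp
  [185,188): 3 bp
  [188,205): 17 bp
  [205,213): 8 bp
  [213,218): 5 bp
  [218,229): 11 bp
  [229,242): 13 bp
  [242,246): 4 bp

[3,3,4,4,5,5,5,5,6,6,7,8,8,8,10,10,11,11,11,11,12,13,17,19,21,23]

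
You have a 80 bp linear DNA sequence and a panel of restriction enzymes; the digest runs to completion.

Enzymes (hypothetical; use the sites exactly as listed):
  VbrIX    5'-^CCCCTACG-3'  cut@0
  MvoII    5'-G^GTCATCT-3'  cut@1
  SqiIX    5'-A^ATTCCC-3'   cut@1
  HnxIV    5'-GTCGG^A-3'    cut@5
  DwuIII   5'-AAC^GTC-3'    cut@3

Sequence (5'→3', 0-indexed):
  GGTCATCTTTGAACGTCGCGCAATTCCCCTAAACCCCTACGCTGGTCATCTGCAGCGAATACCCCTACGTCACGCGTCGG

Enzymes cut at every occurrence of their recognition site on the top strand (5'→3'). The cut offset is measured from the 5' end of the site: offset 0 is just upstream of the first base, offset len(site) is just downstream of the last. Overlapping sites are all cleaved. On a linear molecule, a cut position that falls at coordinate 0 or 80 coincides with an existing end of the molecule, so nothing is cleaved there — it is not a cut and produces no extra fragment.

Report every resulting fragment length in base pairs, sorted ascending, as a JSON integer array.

[1,8,11,11,13,17,19]

Scan for sites:
  VbrIX CCCCTACG/0: at [33, 61] ⇒ [33, 61]
  MvoII GGTCATCT/1: at [0, 43] ⇒ [1, 44]
  SqiIX AATTCCC/1: at [21] ⇒ [22]
  HnxIV (GTCGGA, off=5): no sites
  DwuIII AACGTC/3: at [11] ⇒ [14]

Pooled cuts: [1, 14, 22, 33, 44, 61]

Fragment lengths:
  [0,1): 1 bp
  [1,14): 13 bp
  [14,22): 8 bp
  [22,33): 11 bp
  [33,44): 11 bp
  [44,61): 17 bp
  [61,80): 19 bp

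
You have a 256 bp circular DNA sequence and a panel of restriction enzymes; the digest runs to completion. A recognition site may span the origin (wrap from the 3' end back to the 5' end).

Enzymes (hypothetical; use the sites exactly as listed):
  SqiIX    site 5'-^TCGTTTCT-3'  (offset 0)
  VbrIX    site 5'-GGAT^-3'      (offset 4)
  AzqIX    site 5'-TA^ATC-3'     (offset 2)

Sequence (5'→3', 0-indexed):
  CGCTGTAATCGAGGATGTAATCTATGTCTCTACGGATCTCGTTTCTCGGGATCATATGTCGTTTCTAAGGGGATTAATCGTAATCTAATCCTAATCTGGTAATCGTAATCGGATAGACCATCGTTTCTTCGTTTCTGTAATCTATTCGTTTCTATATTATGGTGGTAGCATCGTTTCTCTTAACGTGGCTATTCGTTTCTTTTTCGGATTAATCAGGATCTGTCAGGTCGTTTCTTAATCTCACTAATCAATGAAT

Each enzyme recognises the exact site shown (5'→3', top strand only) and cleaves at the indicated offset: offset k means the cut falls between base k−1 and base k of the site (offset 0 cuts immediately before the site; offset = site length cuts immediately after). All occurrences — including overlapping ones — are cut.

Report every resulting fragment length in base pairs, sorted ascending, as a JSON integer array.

Scan for sites:
  SqiIX TCGTTTCT/0: at [38, 58, 120, 128, 145, 170, 192, 227] ⇒ [38, 58, 120, 128, 145, 170, 192, 227]
  VbrIX GGAT/4: at [12, 33, 48, 70, 110, 205, 215] ⇒ [16, 37, 52, 74, 114, 209, 219]
  AzqIX TAATC/2: at [5, 17, 74, 80, 85, 91, 99, 105, 137, 209, 235, 244] ⇒ [7, 19, 76, 82, 87, 93, 101, 107, 139, 211, 237, 246]

Pooled cuts: [7, 16, 19, 37, 38, 52, 58, 74, 76, 82, 87, 93, 101, 107, 114, 120, 128, 139, 145, 170, 192, 209, 211, 219, 227, 237, 246]

Fragments:
  7→16: 9 bp
  16→19: 3 bp
  19→37: 18 bp
  37→38: 1 bp
  38→52: 14 bp
  52→58: 6 bp
  58→74: 16 bp
  74→76: 2 bp
  76→82: 6 bp
  82→87: 5 bp
  87→93: 6 bp
  93→101: 8 bp
  101→107: 6 bp
  107→114: 7 bp
  114→120: 6 bp
  120→128: 8 bp
  128→139: 11 bp
  139→145: 6 bp
  145→170: 25 bp
  170→192: 22 bp
  192→209: 17 bp
  209→211: 2 bp
  211→219: 8 bp
  219→227: 8 bp
  227→237: 10 bp
  237→246: 9 bp
  246→7 (wrap): 256-246+7 = 17 bp

[1,2,2,3,5,6,6,6,6,6,6,7,8,8,8,8,9,9,10,11,14,16,17,17,18,22,25]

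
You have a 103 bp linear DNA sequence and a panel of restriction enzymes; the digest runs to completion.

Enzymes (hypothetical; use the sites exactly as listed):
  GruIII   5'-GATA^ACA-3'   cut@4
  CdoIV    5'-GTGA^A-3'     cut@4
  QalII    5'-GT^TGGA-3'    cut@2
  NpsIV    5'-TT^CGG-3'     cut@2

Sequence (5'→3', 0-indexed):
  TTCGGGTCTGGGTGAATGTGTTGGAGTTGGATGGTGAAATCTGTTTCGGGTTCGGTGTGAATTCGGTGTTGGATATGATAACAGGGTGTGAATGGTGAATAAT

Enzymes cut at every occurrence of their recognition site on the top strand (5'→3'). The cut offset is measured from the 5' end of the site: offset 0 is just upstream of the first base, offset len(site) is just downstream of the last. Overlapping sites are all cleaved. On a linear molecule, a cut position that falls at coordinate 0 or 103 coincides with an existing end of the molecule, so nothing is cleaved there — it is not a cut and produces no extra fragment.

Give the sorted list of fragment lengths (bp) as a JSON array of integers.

[2,3,5,6,6,6,6,7,8,9,10,11,11,13]

Site scan:
  GruIII GATAACA/4: at [76] ⇒ [80]
  CdoIV GTGAA/4: at [11, 33, 56, 87, 94] ⇒ [15, 37, 60, 91, 98]
  QalII GTTGGA/2: at [19, 25, 67] ⇒ [21, 27, 69]
  NpsIV TTCGG/2: at [0, 44, 50, 61] ⇒ [2, 46, 52, 63]

Pooled cuts: [2, 15, 21, 27, 37, 46, 52, 60, 63, 69, 80, 91, 98]

Fragment lengths:
  [0,2): 2 bp
  [2,15): 13 bp
  [15,21): 6 bp
  [21,27): 6 bp
  [27,37): 10 bp
  [37,46): 9 bp
  [46,52): 6 bp
  [52,60): 8 bp
  [60,63): 3 bp
  [63,69): 6 bp
  [69,80): 11 bp
  [80,91): 11 bp
  [91,98): 7 bp
  [98,103): 5 bp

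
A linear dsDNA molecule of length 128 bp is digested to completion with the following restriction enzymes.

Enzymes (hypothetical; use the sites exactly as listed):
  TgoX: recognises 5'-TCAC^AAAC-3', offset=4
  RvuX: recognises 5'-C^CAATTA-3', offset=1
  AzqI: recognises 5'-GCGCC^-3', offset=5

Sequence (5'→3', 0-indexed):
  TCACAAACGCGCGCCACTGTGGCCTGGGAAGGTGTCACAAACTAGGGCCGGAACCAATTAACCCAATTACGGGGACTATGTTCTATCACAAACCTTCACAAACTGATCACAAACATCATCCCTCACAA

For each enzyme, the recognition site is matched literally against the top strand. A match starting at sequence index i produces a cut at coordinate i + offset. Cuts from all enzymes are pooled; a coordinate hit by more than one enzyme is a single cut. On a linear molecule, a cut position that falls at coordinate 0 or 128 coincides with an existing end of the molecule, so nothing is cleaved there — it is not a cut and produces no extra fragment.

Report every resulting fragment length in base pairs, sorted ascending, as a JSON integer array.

[4,9,10,11,11,16,18,23,26]

Site scan:
  TgoX TCACAAAC/4: at [0, 34, 85, 95, 106] ⇒ [4, 38, 89, 99, 110]
  RvuX CCAATTA/1: at [53, 62] ⇒ [54, 63]
  AzqI GCGCC/5: at [10] ⇒ [15]

All cut coordinates (distinct, sorted): [4, 15, 38, 54, 63, 89, 99, 110]

Fragments:
  [0,4): 4 bp
  [4,15): 11 bp
  [15,38): 23 bp
  [38,54): 16 bp
  [54,63): 9 bp
  [63,89): 26 bp
  [89,99): 10 bp
  [99,110): 11 bp
  [110,128): 18 bp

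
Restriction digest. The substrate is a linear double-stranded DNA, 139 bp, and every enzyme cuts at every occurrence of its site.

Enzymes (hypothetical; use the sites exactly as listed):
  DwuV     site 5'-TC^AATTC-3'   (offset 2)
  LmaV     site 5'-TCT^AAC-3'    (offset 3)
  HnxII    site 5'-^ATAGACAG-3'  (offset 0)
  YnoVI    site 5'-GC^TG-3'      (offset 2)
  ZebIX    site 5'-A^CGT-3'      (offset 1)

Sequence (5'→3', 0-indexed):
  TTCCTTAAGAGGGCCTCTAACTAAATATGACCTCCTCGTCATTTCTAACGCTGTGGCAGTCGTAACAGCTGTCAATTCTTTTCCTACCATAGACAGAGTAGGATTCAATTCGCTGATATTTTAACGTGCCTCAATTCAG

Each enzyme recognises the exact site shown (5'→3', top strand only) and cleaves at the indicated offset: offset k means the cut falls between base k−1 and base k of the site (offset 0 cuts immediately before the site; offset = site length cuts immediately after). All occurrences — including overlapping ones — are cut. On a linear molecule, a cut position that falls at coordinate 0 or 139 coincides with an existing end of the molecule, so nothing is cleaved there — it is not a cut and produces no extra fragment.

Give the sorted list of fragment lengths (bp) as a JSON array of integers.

[4,5,7,7,8,11,15,18,18,18,28]

Scan for sites:
  DwuV (TCAATTC, off=2): starts [71, 104, 130] → cuts [73, 106, 132]
  LmaV (TCTAAC, off=3): starts [15, 43] → cuts [18, 46]
  HnxII (ATAGACAG, off=0): starts [88] → cuts [88]
  YnoVI (GCTG, off=2): starts [49, 67, 111] → cuts [51, 69, 113]
  ZebIX (ACGT, off=1): starts [123] → cuts [124]

Pooled cuts: [18, 46, 51, 69, 73, 88, 106, 113, 124, 132]

Fragments:
  [0,18): 18 bp
  [18,46): 28 bp
  [46,51): 5 bp
  [51,69): 18 bp
  [69,73): 4 bp
  [73,88): 15 bp
  [88,106): 18 bp
  [106,113): 7 bp
  [113,124): 11 bp
  [124,132): 8 bp
  [132,139): 7 bp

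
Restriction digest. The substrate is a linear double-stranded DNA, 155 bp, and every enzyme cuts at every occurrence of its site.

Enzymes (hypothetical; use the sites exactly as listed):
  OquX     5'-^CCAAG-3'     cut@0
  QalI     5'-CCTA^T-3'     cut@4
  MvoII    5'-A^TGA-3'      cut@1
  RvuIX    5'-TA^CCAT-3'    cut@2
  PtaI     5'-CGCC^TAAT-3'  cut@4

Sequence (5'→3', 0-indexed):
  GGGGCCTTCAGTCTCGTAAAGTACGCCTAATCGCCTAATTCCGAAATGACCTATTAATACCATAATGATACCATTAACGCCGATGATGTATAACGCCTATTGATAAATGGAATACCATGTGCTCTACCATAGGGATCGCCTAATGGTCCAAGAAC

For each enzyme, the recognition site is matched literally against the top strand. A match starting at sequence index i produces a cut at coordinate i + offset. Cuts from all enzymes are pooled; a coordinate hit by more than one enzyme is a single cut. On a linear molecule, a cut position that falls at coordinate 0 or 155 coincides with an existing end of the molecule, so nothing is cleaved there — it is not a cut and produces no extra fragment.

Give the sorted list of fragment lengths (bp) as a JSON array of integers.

[5,6,6,7,7,8,8,11,12,13,14,15,16,27]

Per-enzyme occurrences:
  OquX CCAAG/0: at [147] ⇒ [147]
  QalI CCTAT/4: at [49, 95] ⇒ [53, 99]
  MvoII ATGA/1: at [45, 64, 82] ⇒ [46, 65, 83]
  RvuIX TACCAT/2: at [57, 68, 112, 124] ⇒ [59, 70, 114, 126]
  PtaI CGCCTAAT/4: at [23, 31, 136] ⇒ [27, 35, 140]

All cut coordinates (distinct, sorted): [27, 35, 46, 53, 59, 65, 70, 83, 99, 114, 126, 140, 147]

Fragments:
  [0,27): 27 bp
  [27,35): 8 bp
  [35,46): 11 bp
  [46,53): 7 bp
  [53,59): 6 bp
  [59,65): 6 bp
  [65,70): 5 bp
  [70,83): 13 bp
  [83,99): 16 bp
  [99,114): 15 bp
  [114,126): 12 bp
  [126,140): 14 bp
  [140,147): 7 bp
  [147,155): 8 bp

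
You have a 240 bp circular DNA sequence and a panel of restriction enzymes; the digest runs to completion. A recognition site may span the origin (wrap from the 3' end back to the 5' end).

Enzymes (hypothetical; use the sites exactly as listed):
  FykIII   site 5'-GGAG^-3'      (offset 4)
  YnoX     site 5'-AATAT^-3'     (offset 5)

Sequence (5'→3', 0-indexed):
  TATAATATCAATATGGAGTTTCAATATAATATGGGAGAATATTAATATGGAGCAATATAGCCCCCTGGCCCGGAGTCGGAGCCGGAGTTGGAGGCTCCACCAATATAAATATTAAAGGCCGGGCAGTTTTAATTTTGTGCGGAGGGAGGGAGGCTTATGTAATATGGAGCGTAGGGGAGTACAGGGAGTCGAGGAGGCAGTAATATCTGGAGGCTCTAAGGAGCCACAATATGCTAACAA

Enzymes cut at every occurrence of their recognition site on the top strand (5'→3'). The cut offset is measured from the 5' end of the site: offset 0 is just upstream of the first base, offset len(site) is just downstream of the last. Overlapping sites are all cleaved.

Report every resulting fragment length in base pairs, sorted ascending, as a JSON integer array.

Per-enzyme occurrences:
  FykIII GGAG/4: at [14, 33, 48, 71, 77, 83, 89, 140, 144, 148, 165, 175, 184, 192, 208, 219] ⇒ [18, 37, 52, 75, 81, 87, 93, 144, 148, 152, 169, 179, 188, 196, 212, 223]
  YnoX AATAT/5: at [3, 9, 22, 27, 37, 43, 53, 101, 107, 160, 201, 227, 238] ⇒ [3, 8, 14, 27, 32, 42, 48, 58, 106, 112, 165, 206, 232]

Pooled cuts: [3, 8, 14, 18, 27, 32, 37, 42, 48, 52, 58, 75, 81, 87, 93, 106, 112, 144, 148, 152, 165, 169, 179, 188, 196, 206, 212, 223, 232]

Fragment lengths:
  3→8: 5 bp
  8→14: 6 bp
  14→18: 4 bp
  18→27: 9 bp
  27→32: 5 bp
  32→37: 5 bp
  37→42: 5 bp
  42→48: 6 bp
  48→52: 4 bp
  52→58: 6 bp
  58→75: 17 bp
  75→81: 6 bp
  81→87: 6 bp
  87→93: 6 bp
  93→106: 13 bp
  106→112: 6 bp
  112→144: 32 bp
  144→148: 4 bp
  148→152: 4 bp
  152→165: 13 bp
  165→169: 4 bp
  169→179: 10 bp
  179→188: 9 bp
  188→196: 8 bp
  196→206: 10 bp
  206→212: 6 bp
  212→223: 11 bp
  223→232: 9 bp
  232→3 (wrap): 240-232+3 = 11 bp

[4,4,4,4,4,5,5,5,5,6,6,6,6,6,6,6,6,8,9,9,9,10,10,11,11,13,13,17,32]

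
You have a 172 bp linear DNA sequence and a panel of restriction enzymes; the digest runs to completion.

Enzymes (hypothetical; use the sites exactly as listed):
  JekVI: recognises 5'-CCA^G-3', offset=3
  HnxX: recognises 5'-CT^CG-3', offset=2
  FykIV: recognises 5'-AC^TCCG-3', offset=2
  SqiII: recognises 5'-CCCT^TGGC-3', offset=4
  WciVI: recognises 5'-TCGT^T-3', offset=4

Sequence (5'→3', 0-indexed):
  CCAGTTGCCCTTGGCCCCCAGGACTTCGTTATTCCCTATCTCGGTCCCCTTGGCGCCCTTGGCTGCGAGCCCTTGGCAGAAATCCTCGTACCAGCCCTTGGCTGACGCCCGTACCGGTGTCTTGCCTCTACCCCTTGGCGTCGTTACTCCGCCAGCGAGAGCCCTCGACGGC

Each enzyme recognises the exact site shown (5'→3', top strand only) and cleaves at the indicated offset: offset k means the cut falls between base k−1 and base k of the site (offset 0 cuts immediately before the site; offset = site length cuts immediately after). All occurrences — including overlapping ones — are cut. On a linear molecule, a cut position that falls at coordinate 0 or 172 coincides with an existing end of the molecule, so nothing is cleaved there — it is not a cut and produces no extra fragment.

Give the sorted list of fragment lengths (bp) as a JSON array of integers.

[3,3,5,7,7,7,8,9,9,9,9,9,11,12,13,14,37]

Site scan:
  JekVI (CCAG, off=3): starts [0, 17, 90, 151] → cuts [3, 20, 93, 154]
  HnxX (CTCG, off=2): starts [39, 84, 163] → cuts [41, 86, 165]
  FykIV (ACTCCG, off=2): starts [145] → cuts [147]
  SqiII (CCCTTGGC, off=4): starts [7, 46, 55, 69, 94, 131] → cuts [11, 50, 59, 73, 98, 135]
  WciVI (TCGTT, off=4): starts [25, 140] → cuts [29, 144]

All cut coordinates (distinct, sorted): [3, 11, 20, 29, 41, 50, 59, 73, 86, 93, 98, 135, 144, 147, 154, 165]

Fragment lengths:
  [0,3): 3 bp
  [3,11): 8 bp
  [11,20): 9 bp
  [20,29): 9 bp
  [29,41): 12 bp
  [41,50): 9 bp
  [50,59): 9 bp
  [59,73): 14 bp
  [73,86): 13 bp
  [86,93): 7 bp
  [93,98): 5 bp
  [98,135): 37 bp
  [135,144): 9 bp
  [144,147): 3 bp
  [147,154): 7 bp
  [154,165): 11 bp
  [165,172): 7 bp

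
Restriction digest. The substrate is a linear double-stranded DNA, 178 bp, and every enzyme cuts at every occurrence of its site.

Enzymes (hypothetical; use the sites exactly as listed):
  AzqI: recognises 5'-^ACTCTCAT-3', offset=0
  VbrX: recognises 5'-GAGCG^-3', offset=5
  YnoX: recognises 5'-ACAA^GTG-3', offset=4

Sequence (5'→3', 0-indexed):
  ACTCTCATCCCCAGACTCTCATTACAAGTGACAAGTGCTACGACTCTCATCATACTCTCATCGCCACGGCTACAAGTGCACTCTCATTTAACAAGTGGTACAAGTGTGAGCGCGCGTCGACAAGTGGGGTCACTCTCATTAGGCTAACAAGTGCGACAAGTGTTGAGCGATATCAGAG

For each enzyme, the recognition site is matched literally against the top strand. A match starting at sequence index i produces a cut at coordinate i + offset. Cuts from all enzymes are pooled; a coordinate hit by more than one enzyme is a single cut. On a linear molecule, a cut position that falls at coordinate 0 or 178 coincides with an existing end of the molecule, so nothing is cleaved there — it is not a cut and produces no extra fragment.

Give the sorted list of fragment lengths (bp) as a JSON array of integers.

[4,7,8,8,9,9,9,9,10,11,11,13,14,15,19,22]

Per-enzyme occurrences:
  AzqI ACTCTCAT/0: at [0, 14, 42, 53, 79, 131] ⇒ [14, 42, 53, 79, 131] (position 0 is a terminus of the linear molecule — no cut)
  VbrX GAGCG/5: at [107, 164] ⇒ [112, 169]
  YnoX ACAAGTG/4: at [23, 30, 71, 90, 99, 119, 146, 155] ⇒ [27, 34, 75, 94, 103, 123, 150, 159]

All cut coordinates (distinct, sorted): [14, 27, 34, 42, 53, 75, 79, 94, 103, 112, 123, 131, 150, 159, 169]

Fragments:
  [0,14): 14 bp
  [14,27): 13 bp
  [27,34): 7 bp
  [34,42): 8 bp
  [42,53): 11 bp
  [53,75): 22 bp
  [75,79): 4 bp
  [79,94): 15 bp
  [94,103): 9 bp
  [103,112): 9 bp
  [112,123): 11 bp
  [123,131): 8 bp
  [131,150): 19 bp
  [150,159): 9 bp
  [159,169): 10 bp
  [169,178): 9 bp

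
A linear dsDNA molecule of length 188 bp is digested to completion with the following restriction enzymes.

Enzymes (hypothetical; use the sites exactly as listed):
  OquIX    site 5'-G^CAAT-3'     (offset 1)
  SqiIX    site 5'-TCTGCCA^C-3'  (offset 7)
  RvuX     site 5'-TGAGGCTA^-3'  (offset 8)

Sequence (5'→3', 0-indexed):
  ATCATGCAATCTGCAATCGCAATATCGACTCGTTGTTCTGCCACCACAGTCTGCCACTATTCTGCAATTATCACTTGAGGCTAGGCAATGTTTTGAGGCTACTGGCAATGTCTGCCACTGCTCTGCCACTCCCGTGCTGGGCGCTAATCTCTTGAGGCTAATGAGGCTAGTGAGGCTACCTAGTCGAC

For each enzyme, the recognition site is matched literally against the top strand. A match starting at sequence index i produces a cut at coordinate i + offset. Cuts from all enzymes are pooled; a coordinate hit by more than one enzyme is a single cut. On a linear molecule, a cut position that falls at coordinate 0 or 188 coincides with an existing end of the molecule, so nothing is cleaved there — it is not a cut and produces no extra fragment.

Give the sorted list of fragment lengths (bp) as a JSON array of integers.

Scan for sites:
  OquIX (GCAAT, off=1): starts [5, 12, 18, 63, 84, 104] → cuts [6, 13, 19, 64, 85, 105]
  SqiIX (TCTGCCAC, off=7): starts [36, 49, 110, 121] → cuts [43, 56, 117, 128]
  RvuX (TGAGGCTA, off=8): starts [75, 93, 152, 161, 170] → cuts [83, 101, 160, 169, 178]

Pooled cuts: [6, 13, 19, 43, 56, 64, 83, 85, 101, 105, 117, 128, 160, 169, 178]

Fragments:
  [0,6): 6 bp
  [6,13): 7 bp
  [13,19): 6 bp
  [19,43): 24 bp
  [43,56): 13 bp
  [56,64): 8 bp
  [64,83): 19 bp
  [83,85): 2 bp
  [85,101): 16 bp
  [101,105): 4 bp
  [105,117): 12 bp
  [117,128): 11 bp
  [128,160): 32 bp
  [160,169): 9 bp
  [169,178): 9 bp
  [178,188): 10 bp

[2,4,6,6,7,8,9,9,10,11,12,13,16,19,24,32]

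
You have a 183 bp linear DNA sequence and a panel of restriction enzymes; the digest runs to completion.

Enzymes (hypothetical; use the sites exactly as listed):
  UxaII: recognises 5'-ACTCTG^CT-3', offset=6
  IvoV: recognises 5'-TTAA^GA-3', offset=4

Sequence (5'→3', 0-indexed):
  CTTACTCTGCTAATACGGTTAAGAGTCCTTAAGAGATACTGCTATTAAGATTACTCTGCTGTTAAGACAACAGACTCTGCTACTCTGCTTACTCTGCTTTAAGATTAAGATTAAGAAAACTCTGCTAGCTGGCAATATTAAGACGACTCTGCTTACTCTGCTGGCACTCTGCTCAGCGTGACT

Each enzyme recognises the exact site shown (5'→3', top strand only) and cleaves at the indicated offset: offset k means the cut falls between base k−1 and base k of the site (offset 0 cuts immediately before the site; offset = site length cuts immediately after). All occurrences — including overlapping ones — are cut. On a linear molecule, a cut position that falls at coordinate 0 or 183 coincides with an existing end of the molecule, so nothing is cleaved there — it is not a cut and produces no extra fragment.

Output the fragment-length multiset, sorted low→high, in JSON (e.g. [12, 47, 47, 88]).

[6,6,6,7,8,9,9,9,10,10,10,10,11,12,13,14,16,17]

Site scan:
  UxaII ACTCTGCT/6: at [3, 52, 73, 81, 90, 118, 145, 154, 165] ⇒ [9, 58, 79, 87, 96, 124, 151, 160, 171]
  IvoV TTAAGA/4: at [18, 28, 44, 61, 98, 104, 110, 137] ⇒ [22, 32, 48, 65, 102, 108, 114, 141]

Pooled cuts: [9, 22, 32, 48, 58, 65, 79, 87, 96, 102, 108, 114, 124, 141, 151, 160, 171]

Fragment lengths:
  [0,9): 9 bp
  [9,22): 13 bp
  [22,32): 10 bp
  [32,48): 16 bp
  [48,58): 10 bp
  [58,65): 7 bp
  [65,79): 14 bp
  [79,87): 8 bp
  [87,96): 9 bp
  [96,102): 6 bp
  [102,108): 6 bp
  [108,114): 6 bp
  [114,124): 10 bp
  [124,141): 17 bp
  [141,151): 10 bp
  [151,160): 9 bp
  [160,171): 11 bp
  [171,183): 12 bp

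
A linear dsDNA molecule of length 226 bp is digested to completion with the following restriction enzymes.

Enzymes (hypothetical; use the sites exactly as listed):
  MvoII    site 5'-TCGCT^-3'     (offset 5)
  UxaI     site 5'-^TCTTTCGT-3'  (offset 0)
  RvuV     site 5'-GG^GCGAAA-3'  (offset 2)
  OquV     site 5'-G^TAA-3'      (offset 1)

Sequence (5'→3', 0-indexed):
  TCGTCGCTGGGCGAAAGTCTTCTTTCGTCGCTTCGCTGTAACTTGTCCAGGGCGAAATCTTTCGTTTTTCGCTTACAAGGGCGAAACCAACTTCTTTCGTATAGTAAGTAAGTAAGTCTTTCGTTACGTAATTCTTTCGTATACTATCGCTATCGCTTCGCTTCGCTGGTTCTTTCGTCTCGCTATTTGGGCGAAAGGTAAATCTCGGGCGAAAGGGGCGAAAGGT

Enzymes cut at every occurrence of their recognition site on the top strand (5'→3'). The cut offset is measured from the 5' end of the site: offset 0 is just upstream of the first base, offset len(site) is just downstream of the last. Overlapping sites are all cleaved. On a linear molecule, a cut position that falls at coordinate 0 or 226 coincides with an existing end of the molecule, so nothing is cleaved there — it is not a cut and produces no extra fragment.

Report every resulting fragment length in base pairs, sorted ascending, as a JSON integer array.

[1,2,3,4,4,4,4,5,5,5,6,6,6,7,8,8,9,9,10,10,12,12,12,12,13,14,16,19]

Site scan:
  MvoII TCGCT/5: at [3, 27, 32, 68, 146, 152, 157, 162, 179] ⇒ [8, 32, 37, 73, 151, 157, 162, 167, 184]
  UxaI TCTTTCGT/0: at [20, 57, 92, 116, 132, 170] ⇒ [20, 57, 92, 116, 132, 170]
  RvuV GGGCGAAA/2: at [8, 49, 78, 188, 206, 215] ⇒ [10, 51, 80, 190, 208, 217]
  OquV GTAA/1: at [37, 103, 107, 111, 127, 197] ⇒ [38, 104, 108, 112, 128, 198]

All cut coordinates (distinct, sorted): [8, 10, 20, 32, 37, 38, 51, 57, 73, 80, 92, 104, 108, 112, 116, 128, 132, 151, 157, 162, 167, 170, 184, 190, 198, 208, 217]

Fragment lengths:
  [0,8): 8 bp
  [8,10): 2 bp
  [10,20): 10 bp
  [20,32): 12 bp
  [32,37): 5 bp
  [37,38): 1 bp
  [38,51): 13 bp
  [51,57): 6 bp
  [57,73): 16 bp
  [73,80): 7 bp
  [80,92): 12 bp
  [92,104): 12 bp
  [104,108): 4 bp
  [108,112): 4 bp
  [112,116): 4 bp
  [116,128): 12 bp
  [128,132): 4 bp
  [132,151): 19 bp
  [151,157): 6 bp
  [157,162): 5 bp
  [162,167): 5 bp
  [167,170): 3 bp
  [170,184): 14 bp
  [184,190): 6 bp
  [190,198): 8 bp
  [198,208): 10 bp
  [208,217): 9 bp
  [217,226): 9 bp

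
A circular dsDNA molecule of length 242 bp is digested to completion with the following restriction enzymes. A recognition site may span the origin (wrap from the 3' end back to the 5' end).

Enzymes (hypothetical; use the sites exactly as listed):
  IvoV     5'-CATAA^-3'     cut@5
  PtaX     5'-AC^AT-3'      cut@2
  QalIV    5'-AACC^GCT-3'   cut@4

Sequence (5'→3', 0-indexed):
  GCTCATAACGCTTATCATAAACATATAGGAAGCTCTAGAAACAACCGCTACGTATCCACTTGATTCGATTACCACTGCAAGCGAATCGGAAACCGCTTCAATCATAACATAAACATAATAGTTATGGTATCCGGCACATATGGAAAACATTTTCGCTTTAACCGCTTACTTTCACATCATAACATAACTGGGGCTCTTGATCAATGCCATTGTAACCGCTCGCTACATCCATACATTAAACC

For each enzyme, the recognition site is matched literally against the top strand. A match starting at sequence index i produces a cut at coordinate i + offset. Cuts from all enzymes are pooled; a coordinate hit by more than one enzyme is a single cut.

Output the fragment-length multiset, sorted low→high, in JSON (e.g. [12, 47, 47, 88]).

Scan for sites:
  IvoV (CATAA, off=5): starts [3, 15, 102, 107, 113, 177, 182] → cuts [8, 20, 107, 112, 118, 182, 187]
  PtaX (ACAT, off=2): starts [20, 106, 112, 135, 146, 173, 181, 224, 232] → cuts [22, 108, 114, 137, 148, 175, 183, 226, 234]
  QalIV (AACCGCT, off=4): starts [42, 90, 159, 213, 238] → cuts [0, 46, 94, 163, 217]

All cut coordinates (distinct, sorted): [0, 8, 20, 22, 46, 94, 107, 108, 112, 114, 118, 137, 148, 163, 175, 182, 183, 187, 217, 226, 234]

Fragments:
  0→8: 8 bp
  8→20: 12 bp
  20→22: 2 bp
  22→46: 24 bp
  46→94: 48 bp
  94→107: 13 bp
  107→108: 1 bp
  108→112: 4 bp
  112→114: 2 bp
  114→118: 4 bp
  118→137: 19 bp
  137→148: 11 bp
  148→163: 15 bp
  163→175: 12 bp
  175→182: 7 bp
  182→183: 1 bp
  183→187: 4 bp
  187→217: 30 bp
  217→226: 9 bp
  226→234: 8 bp
  234→0 (wrap): 242-234+0 = 8 bp

[1,1,2,2,4,4,4,7,8,8,8,9,11,12,12,13,15,19,24,30,48]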